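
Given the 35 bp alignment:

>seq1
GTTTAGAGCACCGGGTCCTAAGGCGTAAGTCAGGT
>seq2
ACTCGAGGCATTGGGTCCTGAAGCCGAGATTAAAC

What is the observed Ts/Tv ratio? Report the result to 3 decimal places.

8.000

Transitions are A↔G and C↔T; transversions are all other mismatches.
Transitions: 16. Transversions: 2.
R = 16/2 = 8.000.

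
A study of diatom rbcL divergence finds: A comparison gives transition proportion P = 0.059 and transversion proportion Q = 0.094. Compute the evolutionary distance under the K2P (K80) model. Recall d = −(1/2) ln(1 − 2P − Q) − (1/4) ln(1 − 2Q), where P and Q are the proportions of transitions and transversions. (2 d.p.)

Under the Kimura two-parameter model, d = −½ ln(1 − 2P − Q) − ¼ ln(1 − 2Q).
1 − 2P − Q = 0.788, giving −½ ln(0.788) = 0.119129.
1 − 2Q = 0.812, giving −¼ ln(0.812) = 0.052064.
d = 0.119129 + 0.052064 = 0.171193.

0.17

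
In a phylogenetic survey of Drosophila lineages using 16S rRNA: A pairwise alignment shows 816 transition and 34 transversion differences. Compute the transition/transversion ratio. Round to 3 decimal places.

R = 816/34 = 24.000.

24.000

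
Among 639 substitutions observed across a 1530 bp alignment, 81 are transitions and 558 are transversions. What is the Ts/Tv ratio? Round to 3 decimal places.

0.145

R = 81/558 = 0.145161… ≈ 0.145 (to 3 d.p.).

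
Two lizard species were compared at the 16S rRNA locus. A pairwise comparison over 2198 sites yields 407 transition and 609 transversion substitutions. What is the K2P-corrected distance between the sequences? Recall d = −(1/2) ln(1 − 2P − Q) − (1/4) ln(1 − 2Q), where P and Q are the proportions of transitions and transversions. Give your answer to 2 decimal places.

0.72

P = 407/2198 ≈ 0.185168 and Q = 609/2198 ≈ 0.27707.
Under the Kimura two-parameter model, d = −½ ln(1 − 2P − Q) − ¼ ln(1 − 2Q).
1 − 2P − Q = 0.352594, giving −½ ln(0.352594) = 0.521219.
1 − 2Q = 0.44586, giving −¼ ln(0.44586) = 0.201938.
d = 0.521219 + 0.201938 = 0.723157.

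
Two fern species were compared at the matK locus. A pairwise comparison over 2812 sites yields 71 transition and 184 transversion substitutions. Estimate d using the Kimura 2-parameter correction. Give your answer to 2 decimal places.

P = 71/2812 ≈ 0.025249 and Q = 184/2812 ≈ 0.065434.
Under the Kimura two-parameter model, d = −½ ln(1 − 2P − Q) − ¼ ln(1 − 2Q).
1 − 2P − Q = 0.884068, giving −½ ln(0.884068) = 0.061611.
1 − 2Q = 0.869132, giving −¼ ln(0.869132) = 0.035065.
d = 0.061611 + 0.035065 = 0.096676.

0.10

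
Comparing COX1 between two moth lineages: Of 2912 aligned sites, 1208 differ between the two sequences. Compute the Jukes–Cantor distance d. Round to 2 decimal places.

0.60

p = 1208/2912 ≈ 0.414835.
d = −(3/4) ln(1 − 4p/3) = −0.75 ln(1 − 0.553113) = −0.75 ln(0.446887)
  = −0.75 × (-0.805450) = 0.604088 substitutions/site.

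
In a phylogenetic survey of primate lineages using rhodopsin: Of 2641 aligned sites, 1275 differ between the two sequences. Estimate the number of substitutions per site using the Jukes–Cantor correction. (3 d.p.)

p = 1275/2641 ≈ 0.482772.
d = −(3/4) ln(1 − 4p/3) = −0.75 ln(1 − 0.643696) = −0.75 ln(0.356304)
  = −0.75 × (-1.031971) = 0.773978 substitutions/site.

0.774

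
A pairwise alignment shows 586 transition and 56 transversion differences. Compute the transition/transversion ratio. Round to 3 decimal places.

10.464

R = 586/56 = 10.464285… ≈ 10.464 (to 3 d.p.).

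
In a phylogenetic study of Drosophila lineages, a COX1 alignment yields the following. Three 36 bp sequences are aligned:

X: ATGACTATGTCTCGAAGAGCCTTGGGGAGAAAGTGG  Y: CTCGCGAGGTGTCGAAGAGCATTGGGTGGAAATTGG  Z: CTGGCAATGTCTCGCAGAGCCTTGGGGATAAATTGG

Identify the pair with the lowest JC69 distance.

X–Y: 10/36 differ, p = 0.278, d = 0.347.
X–Z: 6/36 differ, p = 0.167, d = 0.188.
Y–Z: 9/36 differ, p = 0.250, d = 0.304.
The smallest distance is between X and Z.

X and Z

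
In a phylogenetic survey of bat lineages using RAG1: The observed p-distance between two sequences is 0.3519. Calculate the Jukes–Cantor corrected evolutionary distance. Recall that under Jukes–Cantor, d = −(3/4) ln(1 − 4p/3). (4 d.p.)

d = −(3/4) ln(1 − 4p/3) = −0.75 ln(1 − 0.4692) = −0.75 ln(0.5308)
  = −0.75 × (-0.633370) = 0.475028 substitutions/site.

0.4750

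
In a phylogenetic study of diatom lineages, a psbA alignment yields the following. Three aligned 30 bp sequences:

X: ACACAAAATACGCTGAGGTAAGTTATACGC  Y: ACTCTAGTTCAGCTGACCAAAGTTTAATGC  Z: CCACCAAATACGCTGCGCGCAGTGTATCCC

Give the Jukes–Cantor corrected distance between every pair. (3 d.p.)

X–Y: 12/30 sites differ → p = 0.4, d = −0.75 ln(1 − 0.533333) = 0.571605 ≈ 0.572.
X–Z: 11/30 sites differ → p ≈ 0.366667, d = −0.75 ln(1 − 0.488889) = 0.503376 ≈ 0.503.
Y–Z: 15/30 sites differ → p = 0.5, d = −0.75 ln(1 − 0.666667) = 0.823960 ≈ 0.824.

d(X,Y) = 0.572, d(X,Z) = 0.503, d(Y,Z) = 0.824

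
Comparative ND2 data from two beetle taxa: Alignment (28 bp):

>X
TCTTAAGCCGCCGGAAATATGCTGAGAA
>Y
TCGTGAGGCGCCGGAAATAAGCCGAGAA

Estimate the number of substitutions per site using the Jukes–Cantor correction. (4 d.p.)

The sequences differ at 5 of 28 sites (3, 5, 8, 20, 23), so p = 5/28 ≈ 0.178571.
d = −(3/4) ln(1 − 4p/3) = −0.75 ln(1 − 0.238095) = −0.75 ln(0.761905)
  = −0.75 × (-0.271933) = 0.203950 substitutions/site.

0.2040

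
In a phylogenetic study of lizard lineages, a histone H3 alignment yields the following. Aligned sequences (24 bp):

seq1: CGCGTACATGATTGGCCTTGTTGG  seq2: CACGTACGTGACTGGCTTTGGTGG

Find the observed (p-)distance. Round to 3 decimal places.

The sequences differ at 5 of 24 positions (sites 2, 8, 12, 17, 21).
p = 5/24 = 0.208333… ≈ 0.208 (to 3 d.p.).

0.208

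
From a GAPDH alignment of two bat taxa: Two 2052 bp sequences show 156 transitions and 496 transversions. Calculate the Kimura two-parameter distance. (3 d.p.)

P = 156/2052 ≈ 0.076023 and Q = 496/2052 ≈ 0.241715.
Under the Kimura two-parameter model, d = −½ ln(1 − 2P − Q) − ¼ ln(1 − 2Q).
1 − 2P − Q = 0.606239, giving −½ ln(0.606239) = 0.250240.
1 − 2Q = 0.51657, giving −¼ ln(0.51657) = 0.165136.
d = 0.250240 + 0.165136 = 0.415376.

0.415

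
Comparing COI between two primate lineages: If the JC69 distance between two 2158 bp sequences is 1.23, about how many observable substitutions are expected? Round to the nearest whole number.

Invert JC69: p = (3/4)(1 − e^(−4d/3)) = 0.75 × (1 − e^(-1.64)) = 0.75 × (1 − 0.193980) = 0.604515.
Expected differing sites = pL ≈ 0.604515 × 2158 = 1304.54337 ≈ 1305.

1305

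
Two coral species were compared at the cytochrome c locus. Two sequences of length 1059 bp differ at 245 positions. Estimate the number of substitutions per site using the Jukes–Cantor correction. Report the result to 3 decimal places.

0.277

p = 245/1059 ≈ 0.23135.
d = −(3/4) ln(1 − 4p/3) = −0.75 ln(1 − 0.308467) = −0.75 ln(0.691533)
  = −0.75 × (-0.368844) = 0.276633 substitutions/site.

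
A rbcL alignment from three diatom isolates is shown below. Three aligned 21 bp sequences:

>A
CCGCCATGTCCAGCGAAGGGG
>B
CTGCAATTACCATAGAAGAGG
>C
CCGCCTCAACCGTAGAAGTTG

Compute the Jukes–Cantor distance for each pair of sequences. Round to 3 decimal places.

d(A,B) = 0.441, d(A,C) = 0.635, d(B,C) = 0.532

A–B: 7/21 sites differ → p ≈ 0.333333, d = −0.75 ln(1 − 0.444444) = 0.440839 ≈ 0.441.
A–C: 9/21 sites differ → p ≈ 0.428571, d = −0.75 ln(1 − 0.571428) = 0.635472 ≈ 0.635.
B–C: 8/21 sites differ → p ≈ 0.380952, d = −0.75 ln(1 − 0.507936) = 0.531860 ≈ 0.532.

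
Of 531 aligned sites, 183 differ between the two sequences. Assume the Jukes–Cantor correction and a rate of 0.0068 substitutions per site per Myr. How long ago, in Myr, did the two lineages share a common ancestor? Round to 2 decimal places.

33.93

p = 183/531 ≈ 0.344633.
d = −(3/4) ln(1 − 4p/3) = −0.75 ln(1 − 0.459511) = −0.75 ln(0.540489)
  = −0.75 × (-0.615281) = 0.461461 substitutions/site.
Under a molecular clock d = 2μt, so t = d/(2μ) = 0.461461 / (2 × 0.0068) = 33.93 Myr.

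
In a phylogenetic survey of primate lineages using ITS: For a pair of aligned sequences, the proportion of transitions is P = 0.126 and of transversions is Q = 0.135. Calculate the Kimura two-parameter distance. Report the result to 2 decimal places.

0.32

Under the Kimura two-parameter model, d = −½ ln(1 − 2P − Q) − ¼ ln(1 − 2Q).
1 − 2P − Q = 0.613, giving −½ ln(0.613) = 0.244695.
1 − 2Q = 0.73, giving −¼ ln(0.73) = 0.078678.
d = 0.244695 + 0.078678 = 0.323373.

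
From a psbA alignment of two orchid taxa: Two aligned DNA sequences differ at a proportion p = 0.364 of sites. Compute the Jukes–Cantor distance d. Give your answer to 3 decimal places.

d = −(3/4) ln(1 − 4p/3) = −0.75 ln(1 − 0.485333) = −0.75 ln(0.514667)
  = −0.75 × (-0.664235) = 0.498176 substitutions/site.

0.498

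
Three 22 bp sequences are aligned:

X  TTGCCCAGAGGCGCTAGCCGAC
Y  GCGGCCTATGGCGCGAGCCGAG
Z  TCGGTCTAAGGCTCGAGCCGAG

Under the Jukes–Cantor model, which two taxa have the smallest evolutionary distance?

X–Y: 8/22 differ, p = 0.364, d = 0.497.
X–Z: 8/22 differ, p = 0.364, d = 0.497.
Y–Z: 4/22 differ, p = 0.182, d = 0.208.
The smallest distance is between Y and Z.

Y and Z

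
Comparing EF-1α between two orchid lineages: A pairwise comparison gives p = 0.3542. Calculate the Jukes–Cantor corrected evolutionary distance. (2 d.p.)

0.48

d = −(3/4) ln(1 − 4p/3) = −0.75 ln(1 − 0.472267) = −0.75 ln(0.527733)
  = −0.75 × (-0.639165) = 0.479374 substitutions/site.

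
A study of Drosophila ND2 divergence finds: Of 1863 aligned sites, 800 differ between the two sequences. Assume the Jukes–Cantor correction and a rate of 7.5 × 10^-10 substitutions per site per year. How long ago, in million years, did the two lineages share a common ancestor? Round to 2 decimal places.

p = 800/1863 ≈ 0.429415.
d = −(3/4) ln(1 − 4p/3) = −0.75 ln(1 − 0.572553) = −0.75 ln(0.427447)
  = −0.75 × (-0.849925) = 0.637444 substitutions/site.
Under a molecular clock d = 2μt, so t = d/(2μ) = 0.637444 / (2 × 7.5 × 10^-10) = 424.96 million years.

424.96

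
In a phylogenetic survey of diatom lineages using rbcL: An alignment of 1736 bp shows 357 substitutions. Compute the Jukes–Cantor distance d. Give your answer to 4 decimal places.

p = 357/1736 ≈ 0.205645.
d = −(3/4) ln(1 − 4p/3) = −0.75 ln(1 − 0.274193) = −0.75 ln(0.725807)
  = −0.75 × (-0.320471) = 0.240353 substitutions/site.

0.2404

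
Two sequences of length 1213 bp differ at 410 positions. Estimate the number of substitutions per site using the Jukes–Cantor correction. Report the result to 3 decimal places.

p = 410/1213 ≈ 0.338005.
d = −(3/4) ln(1 − 4p/3) = −0.75 ln(1 − 0.450673) = −0.75 ln(0.549327)
  = −0.75 × (-0.599061) = 0.449296 substitutions/site.

0.449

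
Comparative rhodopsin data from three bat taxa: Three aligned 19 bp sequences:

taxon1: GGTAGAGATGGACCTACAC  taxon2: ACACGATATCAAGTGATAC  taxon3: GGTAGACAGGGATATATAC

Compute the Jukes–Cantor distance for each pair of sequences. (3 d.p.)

taxon1–taxon2: 11/19 sites differ → p ≈ 0.578947, d = −0.75 ln(1 − 0.771929) = 1.108574 ≈ 1.109.
taxon1–taxon3: 5/19 sites differ → p ≈ 0.263158, d = −0.75 ln(1 − 0.350877) = 0.324100 ≈ 0.324.
taxon2–taxon3: 11/19 sites differ → p ≈ 0.578947, d = −0.75 ln(1 − 0.771929) = 1.108574 ≈ 1.109.

d(taxon1,taxon2) = 1.109, d(taxon1,taxon3) = 0.324, d(taxon2,taxon3) = 1.109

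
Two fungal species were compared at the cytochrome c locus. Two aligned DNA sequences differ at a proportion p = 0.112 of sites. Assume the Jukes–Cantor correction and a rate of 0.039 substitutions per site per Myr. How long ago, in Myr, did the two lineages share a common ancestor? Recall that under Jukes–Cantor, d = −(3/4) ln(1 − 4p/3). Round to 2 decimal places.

1.56

d = −(3/4) ln(1 − 4p/3) = −0.75 ln(1 − 0.149333) = −0.75 ln(0.850667)
  = −0.75 × (-0.161735) = 0.121301 substitutions/site.
Under a molecular clock d = 2μt, so t = d/(2μ) = 0.121301 / (2 × 0.039) = 1.56 Myr.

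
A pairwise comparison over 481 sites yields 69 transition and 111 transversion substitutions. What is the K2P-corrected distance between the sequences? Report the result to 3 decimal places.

0.519

P = 69/481 ≈ 0.143451 and Q = 111/481 ≈ 0.230769.
Under the Kimura two-parameter model, d = −½ ln(1 − 2P − Q) − ¼ ln(1 − 2Q).
1 − 2P − Q = 0.482329, giving −½ ln(0.482329) = 0.364564.
1 − 2Q = 0.538462, giving −¼ ln(0.538462) = 0.154760.
d = 0.364564 + 0.154760 = 0.519324.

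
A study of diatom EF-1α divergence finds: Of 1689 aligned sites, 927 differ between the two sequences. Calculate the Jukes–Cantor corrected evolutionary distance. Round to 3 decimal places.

p = 927/1689 ≈ 0.548845.
d = −(3/4) ln(1 − 4p/3) = −0.75 ln(1 − 0.731793) = −0.75 ln(0.268207)
  = −0.75 × (-1.315996) = 0.986997 substitutions/site.

0.987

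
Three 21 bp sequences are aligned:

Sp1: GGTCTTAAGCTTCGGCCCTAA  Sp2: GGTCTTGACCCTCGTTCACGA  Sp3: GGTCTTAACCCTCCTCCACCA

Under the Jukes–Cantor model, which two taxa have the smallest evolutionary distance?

Sp1–Sp2: 8/21 differ, p = 0.381, d = 0.532.
Sp1–Sp3: 7/21 differ, p = 0.333, d = 0.441.
Sp2–Sp3: 4/21 differ, p = 0.190, d = 0.220.
The smallest distance is between Sp2 and Sp3.

Sp2 and Sp3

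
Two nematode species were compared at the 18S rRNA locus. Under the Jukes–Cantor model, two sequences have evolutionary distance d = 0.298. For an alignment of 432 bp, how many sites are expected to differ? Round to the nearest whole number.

106

Invert JC69: p = (3/4)(1 − e^(−4d/3)) = 0.75 × (1 − e^(-0.397333)) = 0.75 × (1 − 0.672110) = 0.245918.
Expected differing sites = pL ≈ 0.245918 × 432 = 106.236576 ≈ 106.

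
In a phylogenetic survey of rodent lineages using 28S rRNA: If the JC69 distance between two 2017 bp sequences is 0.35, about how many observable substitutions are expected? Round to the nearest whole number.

Invert JC69: p = (3/4)(1 − e^(−4d/3)) = 0.75 × (1 − e^(-0.466667)) = 0.75 × (1 − 0.627089) = 0.279683.
Expected differing sites = pL ≈ 0.279683 × 2017 = 564.120611 ≈ 564.

564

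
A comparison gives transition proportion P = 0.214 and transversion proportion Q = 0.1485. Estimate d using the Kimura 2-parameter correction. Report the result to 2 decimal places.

Under the Kimura two-parameter model, d = −½ ln(1 − 2P − Q) − ¼ ln(1 − 2Q).
1 − 2P − Q = 0.4235, giving −½ ln(0.4235) = 0.429601.
1 − 2Q = 0.703, giving −¼ ln(0.703) = 0.088100.
d = 0.429601 + 0.088100 = 0.517701.

0.52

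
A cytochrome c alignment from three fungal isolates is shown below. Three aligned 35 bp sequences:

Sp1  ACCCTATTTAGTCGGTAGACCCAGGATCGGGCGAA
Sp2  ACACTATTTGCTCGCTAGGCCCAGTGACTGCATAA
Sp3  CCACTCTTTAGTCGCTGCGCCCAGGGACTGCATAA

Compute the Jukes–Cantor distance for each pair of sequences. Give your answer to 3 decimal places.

d(Sp1,Sp2) = 0.458, d(Sp1,Sp3) = 0.513, d(Sp2,Sp3) = 0.233

Sp1–Sp2: 12/35 sites differ → p ≈ 0.342857, d = −0.75 ln(1 − 0.457143) = 0.458182 ≈ 0.458.
Sp1–Sp3: 13/35 sites differ → p ≈ 0.371429, d = −0.75 ln(1 − 0.495239) = 0.512753 ≈ 0.513.
Sp2–Sp3: 7/35 sites differ → p = 0.2, d = −0.75 ln(1 − 0.266667) = 0.232617 ≈ 0.233.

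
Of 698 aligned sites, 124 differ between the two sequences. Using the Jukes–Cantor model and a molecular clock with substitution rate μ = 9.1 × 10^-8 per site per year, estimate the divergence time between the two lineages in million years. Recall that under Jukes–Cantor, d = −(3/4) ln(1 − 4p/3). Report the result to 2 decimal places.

1.11

p = 124/698 ≈ 0.17765.
d = −(3/4) ln(1 − 4p/3) = −0.75 ln(1 − 0.236867) = −0.75 ln(0.763133)
  = −0.75 × (-0.270323) = 0.202742 substitutions/site.
Under a molecular clock d = 2μt, so t = d/(2μ) = 0.202742 / (2 × 9.1 × 10^-8) = 1.11 million years.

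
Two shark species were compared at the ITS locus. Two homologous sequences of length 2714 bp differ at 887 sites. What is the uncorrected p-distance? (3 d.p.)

0.327

p = 887/2714 = 0.326823… ≈ 0.327 (to 3 d.p.).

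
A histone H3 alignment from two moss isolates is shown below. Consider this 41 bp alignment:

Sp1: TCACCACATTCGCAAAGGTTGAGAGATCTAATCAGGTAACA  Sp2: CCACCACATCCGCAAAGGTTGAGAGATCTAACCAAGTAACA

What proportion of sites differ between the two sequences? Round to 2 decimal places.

The sequences differ at 4 of 41 positions (sites 1, 10, 32, 35).
p = 4/41 = 0.097560… ≈ 0.10 (to 2 d.p.).

0.10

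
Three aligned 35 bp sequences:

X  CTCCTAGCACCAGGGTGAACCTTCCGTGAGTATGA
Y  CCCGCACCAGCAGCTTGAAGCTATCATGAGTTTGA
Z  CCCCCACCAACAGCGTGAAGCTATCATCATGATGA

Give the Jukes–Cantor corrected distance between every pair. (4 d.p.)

d(X,Y) = 0.4582, d(X,Z) = 0.4582, d(Y,Z) = 0.2326

X–Y: 12/35 sites differ → p ≈ 0.342857, d = −0.75 ln(1 − 0.457143) = 0.458182 ≈ 0.4582.
X–Z: 12/35 sites differ → p ≈ 0.342857, d = −0.75 ln(1 − 0.457143) = 0.458182 ≈ 0.4582.
Y–Z: 7/35 sites differ → p = 0.2, d = −0.75 ln(1 − 0.266667) = 0.232617 ≈ 0.2326.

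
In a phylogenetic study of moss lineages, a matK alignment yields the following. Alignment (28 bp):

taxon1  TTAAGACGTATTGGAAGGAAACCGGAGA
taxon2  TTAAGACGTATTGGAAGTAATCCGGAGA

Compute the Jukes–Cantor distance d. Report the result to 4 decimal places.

0.0751

The sequences differ at 2 of 28 sites (18, 21), so p = 2/28 ≈ 0.071429.
d = −(3/4) ln(1 − 4p/3) = −0.75 ln(1 − 0.095239) = −0.75 ln(0.904761)
  = −0.75 × (-0.100084) = 0.075063 substitutions/site.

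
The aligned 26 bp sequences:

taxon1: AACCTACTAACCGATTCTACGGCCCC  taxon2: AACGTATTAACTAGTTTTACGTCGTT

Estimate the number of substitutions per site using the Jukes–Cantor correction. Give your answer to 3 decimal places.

The sequences differ at 10 of 26 sites (4, 7, 12, 13, 14, 17, 22, 24, 25, 26), so p = 10/26 ≈ 0.384615.
d = −(3/4) ln(1 − 4p/3) = −0.75 ln(1 − 0.51282) = −0.75 ln(0.48718)
  = −0.75 × (-0.719122) = 0.539342 substitutions/site.

0.539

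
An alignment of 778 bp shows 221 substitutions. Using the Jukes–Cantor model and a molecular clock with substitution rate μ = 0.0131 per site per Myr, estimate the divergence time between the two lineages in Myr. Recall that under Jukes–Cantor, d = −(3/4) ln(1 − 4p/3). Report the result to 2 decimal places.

13.63

p = 221/778 ≈ 0.284062.
d = −(3/4) ln(1 − 4p/3) = −0.75 ln(1 − 0.378749) = −0.75 ln(0.621251)
  = −0.75 × (-0.476020) = 0.357015 substitutions/site.
Under a molecular clock d = 2μt, so t = d/(2μ) = 0.357015 / (2 × 0.0131) = 13.63 Myr.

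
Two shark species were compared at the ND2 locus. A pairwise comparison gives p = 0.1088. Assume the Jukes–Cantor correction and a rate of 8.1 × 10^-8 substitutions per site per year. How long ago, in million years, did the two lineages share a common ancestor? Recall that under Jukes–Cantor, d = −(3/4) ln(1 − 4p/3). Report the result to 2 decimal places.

0.73

d = −(3/4) ln(1 − 4p/3) = −0.75 ln(1 − 0.145067) = −0.75 ln(0.854933)
  = −0.75 × (-0.156732) = 0.117549 substitutions/site.
Under a molecular clock d = 2μt, so t = d/(2μ) = 0.117549 / (2 × 8.1 × 10^-8) = 0.73 million years.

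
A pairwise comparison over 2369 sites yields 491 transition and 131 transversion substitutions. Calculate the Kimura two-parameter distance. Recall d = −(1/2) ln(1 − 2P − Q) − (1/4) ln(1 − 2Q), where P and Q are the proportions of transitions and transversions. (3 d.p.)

0.347

P = 491/2369 ≈ 0.20726 and Q = 131/2369 ≈ 0.055298.
Under the Kimura two-parameter model, d = −½ ln(1 − 2P − Q) − ¼ ln(1 − 2Q).
1 − 2P − Q = 0.530182, giving −½ ln(0.530182) = 0.317267.
1 − 2Q = 0.889404, giving −¼ ln(0.889404) = 0.029301.
d = 0.317267 + 0.029301 = 0.346568.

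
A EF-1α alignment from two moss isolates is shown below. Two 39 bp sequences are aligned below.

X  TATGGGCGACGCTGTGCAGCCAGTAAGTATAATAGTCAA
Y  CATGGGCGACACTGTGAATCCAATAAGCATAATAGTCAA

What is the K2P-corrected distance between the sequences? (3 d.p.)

Of 39 sites, 4 differences are transitions and 2 are transversions, so P = 4/39 ≈ 0.102564 and Q = 2/39 ≈ 0.051282.
Under the Kimura two-parameter model, d = −½ ln(1 − 2P − Q) − ¼ ln(1 − 2Q).
1 − 2P − Q = 0.74359, giving −½ ln(0.74359) = 0.148133.
1 − 2Q = 0.897436, giving −¼ ln(0.897436) = 0.027053.
d = 0.148133 + 0.027053 = 0.175186.

0.175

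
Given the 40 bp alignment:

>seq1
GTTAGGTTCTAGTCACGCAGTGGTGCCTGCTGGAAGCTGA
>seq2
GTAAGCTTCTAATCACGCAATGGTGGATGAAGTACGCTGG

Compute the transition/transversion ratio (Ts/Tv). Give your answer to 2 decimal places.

Transitions are A↔G and C↔T; transversions are all other mismatches.
Transitions: 3. Transversions: 8.
R = 3/8 = 0.375 ≈ 0.38 (to 2 d.p.).

0.38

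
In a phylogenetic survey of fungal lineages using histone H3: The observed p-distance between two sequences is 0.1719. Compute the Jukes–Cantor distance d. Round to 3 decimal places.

0.195

d = −(3/4) ln(1 − 4p/3) = −0.75 ln(1 − 0.2292) = −0.75 ln(0.7708)
  = −0.75 × (-0.260326) = 0.195245 substitutions/site.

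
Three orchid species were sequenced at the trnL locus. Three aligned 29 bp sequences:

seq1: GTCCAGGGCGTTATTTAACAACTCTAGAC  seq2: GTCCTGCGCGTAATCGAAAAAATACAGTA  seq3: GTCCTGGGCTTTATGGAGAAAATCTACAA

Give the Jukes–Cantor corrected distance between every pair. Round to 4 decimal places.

d(seq1,seq2) = 0.5285, d(seq1,seq3) = 0.4006, d(seq2,seq3) = 0.4006

seq1–seq2: 11/29 sites differ → p ≈ 0.37931, d = −0.75 ln(1 − 0.505747) = 0.528531 ≈ 0.5285.
seq1–seq3: 9/29 sites differ → p ≈ 0.310345, d = −0.75 ln(1 − 0.413793) = 0.400562 ≈ 0.4006.
seq2–seq3: 9/29 sites differ → p ≈ 0.310345, d = −0.75 ln(1 − 0.413793) = 0.400562 ≈ 0.4006.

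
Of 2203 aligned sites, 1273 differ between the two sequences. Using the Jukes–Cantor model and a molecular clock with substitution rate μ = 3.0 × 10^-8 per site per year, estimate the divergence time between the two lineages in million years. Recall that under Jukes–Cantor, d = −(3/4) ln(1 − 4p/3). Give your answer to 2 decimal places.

18.40

p = 1273/2203 ≈ 0.577848.
d = −(3/4) ln(1 − 4p/3) = −0.75 ln(1 − 0.770464) = −0.75 ln(0.229536)
  = −0.75 × (-1.471695) = 1.103771 substitutions/site.
Under a molecular clock d = 2μt, so t = d/(2μ) = 1.103771 / (2 × 3.0 × 10^-8) = 18.40 million years.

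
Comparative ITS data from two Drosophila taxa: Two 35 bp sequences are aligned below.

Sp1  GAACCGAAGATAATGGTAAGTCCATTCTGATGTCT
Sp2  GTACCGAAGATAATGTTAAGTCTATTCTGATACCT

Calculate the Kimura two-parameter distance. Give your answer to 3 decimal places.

0.160

Of 35 sites, 3 differences are transitions and 2 are transversions, so P = 3/35 ≈ 0.085714 and Q = 2/35 ≈ 0.057143.
Under the Kimura two-parameter model, d = −½ ln(1 − 2P − Q) − ¼ ln(1 − 2Q).
1 − 2P − Q = 0.771429, giving −½ ln(0.771429) = 0.129755.
1 − 2Q = 0.885714, giving −¼ ln(0.885714) = 0.030340.
d = 0.129755 + 0.030340 = 0.160095.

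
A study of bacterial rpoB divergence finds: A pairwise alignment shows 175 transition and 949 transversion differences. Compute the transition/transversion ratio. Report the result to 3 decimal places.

0.184

R = 175/949 = 0.184404… ≈ 0.184 (to 3 d.p.).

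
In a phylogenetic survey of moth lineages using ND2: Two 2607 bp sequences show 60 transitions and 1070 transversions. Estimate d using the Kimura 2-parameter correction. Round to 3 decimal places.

0.735

P = 60/2607 ≈ 0.023015 and Q = 1070/2607 ≈ 0.410433.
Under the Kimura two-parameter model, d = −½ ln(1 − 2P − Q) − ¼ ln(1 − 2Q).
1 − 2P − Q = 0.543537, giving −½ ln(0.543537) = 0.304829.
1 − 2Q = 0.179134, giving −¼ ln(0.179134) = 0.429905.
d = 0.304829 + 0.429905 = 0.734734.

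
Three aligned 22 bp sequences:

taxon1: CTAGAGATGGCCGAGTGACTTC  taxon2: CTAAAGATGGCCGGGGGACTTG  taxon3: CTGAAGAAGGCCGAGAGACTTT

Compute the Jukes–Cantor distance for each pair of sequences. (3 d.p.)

d(taxon1,taxon2) = 0.208, d(taxon1,taxon3) = 0.271, d(taxon2,taxon3) = 0.271

taxon1–taxon2: 4/22 sites differ → p ≈ 0.181818, d = −0.75 ln(1 − 0.242424) = 0.208224 ≈ 0.208.
taxon1–taxon3: 5/22 sites differ → p ≈ 0.227273, d = −0.75 ln(1 − 0.303031) = 0.270761 ≈ 0.271.
taxon2–taxon3: 5/22 sites differ → p ≈ 0.227273, d = −0.75 ln(1 − 0.303031) = 0.270761 ≈ 0.271.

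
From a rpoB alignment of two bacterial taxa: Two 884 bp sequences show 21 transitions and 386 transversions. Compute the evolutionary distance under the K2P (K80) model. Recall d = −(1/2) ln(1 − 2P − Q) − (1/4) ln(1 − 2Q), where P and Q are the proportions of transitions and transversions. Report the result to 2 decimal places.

0.85

P = 21/884 ≈ 0.023756 and Q = 386/884 ≈ 0.436652.
Under the Kimura two-parameter model, d = −½ ln(1 − 2P − Q) − ¼ ln(1 − 2Q).
1 − 2P − Q = 0.515836, giving −½ ln(0.515836) = 0.330983.
1 − 2Q = 0.126696, giving −¼ ln(0.126696) = 0.516491.
d = 0.330983 + 0.516491 = 0.847474.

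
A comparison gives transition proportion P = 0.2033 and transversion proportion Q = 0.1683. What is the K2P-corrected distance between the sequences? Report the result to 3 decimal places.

Under the Kimura two-parameter model, d = −½ ln(1 − 2P − Q) − ¼ ln(1 − 2Q).
1 − 2P − Q = 0.4251, giving −½ ln(0.4251) = 0.427715.
1 − 2Q = 0.6634, giving −¼ ln(0.6634) = 0.102594.
d = 0.427715 + 0.102594 = 0.530309.

0.530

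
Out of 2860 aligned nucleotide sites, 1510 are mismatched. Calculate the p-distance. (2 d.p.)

p = 1510/2860 = 0.527972… ≈ 0.53 (to 2 d.p.).

0.53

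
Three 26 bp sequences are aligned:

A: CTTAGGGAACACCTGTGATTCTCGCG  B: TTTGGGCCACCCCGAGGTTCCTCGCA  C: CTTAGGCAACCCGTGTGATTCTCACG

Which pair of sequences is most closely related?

A–B: 11/26 differ, p = 0.423, d = 0.623.
A–C: 4/26 differ, p = 0.154, d = 0.172.
B–C: 11/26 differ, p = 0.423, d = 0.623.
The smallest distance is between A and C.

A and C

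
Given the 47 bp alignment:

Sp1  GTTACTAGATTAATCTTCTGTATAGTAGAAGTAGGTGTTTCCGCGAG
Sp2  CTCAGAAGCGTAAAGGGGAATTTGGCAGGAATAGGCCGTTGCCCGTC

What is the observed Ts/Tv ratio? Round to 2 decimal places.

Transitions are A↔G and C↔T; transversions are all other mismatches.
Transitions: 7. Transversions: 18.
R = 7/18 = 0.388888… ≈ 0.39 (to 2 d.p.).

0.39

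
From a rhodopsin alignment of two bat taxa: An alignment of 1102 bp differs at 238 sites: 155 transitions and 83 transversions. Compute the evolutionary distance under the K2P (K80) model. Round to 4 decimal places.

0.2613

P = 155/1102 ≈ 0.140653 and Q = 83/1102 ≈ 0.075318.
Under the Kimura two-parameter model, d = −½ ln(1 − 2P − Q) − ¼ ln(1 − 2Q).
1 − 2P − Q = 0.643376, giving −½ ln(0.643376) = 0.220513.
1 − 2Q = 0.849364, giving −¼ ln(0.849364) = 0.040817.
d = 0.220513 + 0.040817 = 0.261330.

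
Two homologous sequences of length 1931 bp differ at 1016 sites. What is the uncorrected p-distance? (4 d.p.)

p = 1016/1931 = 0.526152… ≈ 0.5262 (to 4 d.p.).

0.5262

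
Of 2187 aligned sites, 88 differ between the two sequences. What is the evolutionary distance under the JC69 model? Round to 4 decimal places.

0.0414

p = 88/2187 ≈ 0.040238.
d = −(3/4) ln(1 − 4p/3) = −0.75 ln(1 − 0.053651) = −0.75 ln(0.946349)
  = −0.75 × (-0.055144) = 0.041358 substitutions/site.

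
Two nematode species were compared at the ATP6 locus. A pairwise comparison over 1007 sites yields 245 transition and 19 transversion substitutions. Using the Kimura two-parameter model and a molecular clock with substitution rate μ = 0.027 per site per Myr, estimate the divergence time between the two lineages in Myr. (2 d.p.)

6.70

P = 245/1007 ≈ 0.243297 and Q = 19/1007 ≈ 0.018868.
Under the Kimura two-parameter model, d = −½ ln(1 − 2P − Q) − ¼ ln(1 − 2Q).
1 − 2P − Q = 0.494538, giving −½ ln(0.494538) = 0.352066.
1 − 2Q = 0.962264, giving −¼ ln(0.962264) = 0.009617.
d = 0.352066 + 0.009617 = 0.361683.
Under a molecular clock d = 2μt, so t = d/(2μ) = 0.361683 / (2 × 0.027) = 6.70 Myr.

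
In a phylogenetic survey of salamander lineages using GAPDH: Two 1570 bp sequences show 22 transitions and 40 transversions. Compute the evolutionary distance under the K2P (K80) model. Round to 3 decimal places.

P = 22/1570 ≈ 0.014013 and Q = 40/1570 ≈ 0.025478.
Under the Kimura two-parameter model, d = −½ ln(1 − 2P − Q) − ¼ ln(1 − 2Q).
1 − 2P − Q = 0.946496, giving −½ ln(0.946496) = 0.027494.
1 − 2Q = 0.949044, giving −¼ ln(0.949044) = 0.013075.
d = 0.027494 + 0.013075 = 0.040569.

0.041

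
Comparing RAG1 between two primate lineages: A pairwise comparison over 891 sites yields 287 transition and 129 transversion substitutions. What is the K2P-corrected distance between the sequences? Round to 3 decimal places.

0.863

P = 287/891 ≈ 0.32211 and Q = 129/891 ≈ 0.144781.
Under the Kimura two-parameter model, d = −½ ln(1 − 2P − Q) − ¼ ln(1 − 2Q).
1 − 2P − Q = 0.210999, giving −½ ln(0.210999) = 0.777951.
1 − 2Q = 0.710438, giving −¼ ln(0.710438) = 0.085468.
d = 0.777951 + 0.085468 = 0.863419.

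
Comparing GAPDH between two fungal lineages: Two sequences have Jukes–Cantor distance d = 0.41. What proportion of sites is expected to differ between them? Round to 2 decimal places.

p = (3/4)(1 − e^(−4d/3)) = 0.75 × (1 − e^(-0.546667)) = 0.75 × (1 − 0.578876) = 0.315843.

0.32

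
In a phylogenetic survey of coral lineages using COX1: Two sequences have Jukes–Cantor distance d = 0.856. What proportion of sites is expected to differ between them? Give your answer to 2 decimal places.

0.51

p = (3/4)(1 − e^(−4d/3)) = 0.75 × (1 − e^(-1.141333)) = 0.75 × (1 − 0.319393) = 0.510455.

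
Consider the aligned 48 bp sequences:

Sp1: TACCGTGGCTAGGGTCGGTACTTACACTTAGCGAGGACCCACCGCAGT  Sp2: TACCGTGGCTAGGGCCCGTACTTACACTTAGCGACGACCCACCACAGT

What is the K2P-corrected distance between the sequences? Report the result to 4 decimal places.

Of 48 sites, 2 differences are transitions and 2 are transversions, so P = 2/48 ≈ 0.041667 and Q = 2/48 ≈ 0.041667.
Under the Kimura two-parameter model, d = −½ ln(1 − 2P − Q) − ¼ ln(1 − 2Q).
1 − 2P − Q = 0.874999, giving −½ ln(0.874999) = 0.066766.
1 − 2Q = 0.916666, giving −¼ ln(0.916666) = 0.021753.
d = 0.066766 + 0.021753 = 0.088519.

0.0885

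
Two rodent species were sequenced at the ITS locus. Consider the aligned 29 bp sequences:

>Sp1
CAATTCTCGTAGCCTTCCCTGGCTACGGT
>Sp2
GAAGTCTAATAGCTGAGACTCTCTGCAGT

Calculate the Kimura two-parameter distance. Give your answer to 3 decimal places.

Of 29 sites, 4 differences are transitions and 9 are transversions, so P = 4/29 ≈ 0.137931 and Q = 9/29 ≈ 0.310345.
Under the Kimura two-parameter model, d = −½ ln(1 − 2P − Q) − ¼ ln(1 − 2Q).
1 − 2P − Q = 0.413793, giving −½ ln(0.413793) = 0.441195.
1 − 2Q = 0.37931, giving −¼ ln(0.37931) = 0.242350.
d = 0.441195 + 0.242350 = 0.683545.

0.684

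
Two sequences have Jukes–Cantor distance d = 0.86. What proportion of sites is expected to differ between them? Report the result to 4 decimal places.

p = (3/4)(1 − e^(−4d/3)) = 0.75 × (1 − e^(-1.146667)) = 0.75 × (1 − 0.317694) = 0.511730.

0.5117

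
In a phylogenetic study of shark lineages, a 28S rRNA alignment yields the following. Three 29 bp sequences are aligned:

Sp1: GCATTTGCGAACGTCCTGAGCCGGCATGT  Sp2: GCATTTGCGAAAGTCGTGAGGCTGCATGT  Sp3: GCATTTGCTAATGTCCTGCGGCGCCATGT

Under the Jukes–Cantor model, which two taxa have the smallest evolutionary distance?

Sp1 and Sp2

Sp1–Sp2: 4/29 differ, p = 0.138, d = 0.152.
Sp1–Sp3: 5/29 differ, p = 0.172, d = 0.196.
Sp2–Sp3: 6/29 differ, p = 0.207, d = 0.242.
The smallest distance is between Sp1 and Sp2.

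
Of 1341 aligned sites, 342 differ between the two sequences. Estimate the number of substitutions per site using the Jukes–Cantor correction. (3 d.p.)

0.312

p = 342/1341 ≈ 0.255034.
d = −(3/4) ln(1 − 4p/3) = −0.75 ln(1 − 0.340045) = −0.75 ln(0.659955)
  = −0.75 × (-0.415584) = 0.311688 substitutions/site.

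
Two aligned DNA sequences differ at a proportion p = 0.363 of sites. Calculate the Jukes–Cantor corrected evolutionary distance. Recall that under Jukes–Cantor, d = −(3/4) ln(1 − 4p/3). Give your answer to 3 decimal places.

0.496

d = −(3/4) ln(1 − 4p/3) = −0.75 ln(1 − 0.484) = −0.75 ln(0.516)
  = −0.75 × (-0.661649) = 0.496237 substitutions/site.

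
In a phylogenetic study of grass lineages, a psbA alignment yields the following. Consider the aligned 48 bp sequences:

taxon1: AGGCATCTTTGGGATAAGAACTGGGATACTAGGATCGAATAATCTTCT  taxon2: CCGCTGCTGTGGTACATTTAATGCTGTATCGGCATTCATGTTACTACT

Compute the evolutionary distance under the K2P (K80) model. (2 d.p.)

1.00

Of 48 sites, 6 differences are transitions and 20 are transversions, so P = 6/48 = 0.125 and Q = 20/48 ≈ 0.416667.
Under the Kimura two-parameter model, d = −½ ln(1 − 2P − Q) − ¼ ln(1 − 2Q).
1 − 2P − Q = 0.333333, giving −½ ln(0.333333) = 0.549307.
1 − 2Q = 0.166666, giving −¼ ln(0.166666) = 0.447941.
d = 0.549307 + 0.447941 = 0.997248.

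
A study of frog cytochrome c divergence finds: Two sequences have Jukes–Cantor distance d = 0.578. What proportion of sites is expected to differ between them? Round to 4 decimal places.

0.4030

p = (3/4)(1 − e^(−4d/3)) = 0.75 × (1 − e^(-0.770667)) = 0.75 × (1 − 0.462704) = 0.402972.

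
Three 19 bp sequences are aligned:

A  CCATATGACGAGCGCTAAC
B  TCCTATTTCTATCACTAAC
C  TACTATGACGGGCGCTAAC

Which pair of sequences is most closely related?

A and C

A–B: 7/19 differ, p = 0.368, d = 0.507.
A–C: 4/19 differ, p = 0.211, d = 0.247.
B–C: 7/19 differ, p = 0.368, d = 0.507.
The smallest distance is between A and C.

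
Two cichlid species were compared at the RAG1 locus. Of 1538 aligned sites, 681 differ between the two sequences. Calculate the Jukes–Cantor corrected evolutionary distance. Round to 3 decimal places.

p = 681/1538 ≈ 0.442783.
d = −(3/4) ln(1 − 4p/3) = −0.75 ln(1 − 0.590377) = −0.75 ln(0.409623)
  = −0.75 × (-0.892518) = 0.669389 substitutions/site.

0.669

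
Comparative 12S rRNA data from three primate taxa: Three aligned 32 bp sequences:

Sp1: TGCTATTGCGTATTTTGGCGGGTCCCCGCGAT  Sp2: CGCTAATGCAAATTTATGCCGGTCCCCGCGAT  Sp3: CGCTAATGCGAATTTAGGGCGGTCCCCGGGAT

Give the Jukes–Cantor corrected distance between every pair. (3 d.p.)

Sp1–Sp2: 7/32 sites differ → p = 0.21875, d = −0.75 ln(1 − 0.291667) = 0.258631 ≈ 0.259.
Sp1–Sp3: 7/32 sites differ → p = 0.21875, d = −0.75 ln(1 − 0.291667) = 0.258631 ≈ 0.259.
Sp2–Sp3: 4/32 sites differ → p = 0.125, d = −0.75 ln(1 − 0.166667) = 0.136741 ≈ 0.137.

d(Sp1,Sp2) = 0.259, d(Sp1,Sp3) = 0.259, d(Sp2,Sp3) = 0.137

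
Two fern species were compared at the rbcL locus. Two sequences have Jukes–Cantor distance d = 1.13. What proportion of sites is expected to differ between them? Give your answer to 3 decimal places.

0.584

p = (3/4)(1 − e^(−4d/3)) = 0.75 × (1 − e^(-1.506667)) = 0.75 × (1 − 0.221647) = 0.583765.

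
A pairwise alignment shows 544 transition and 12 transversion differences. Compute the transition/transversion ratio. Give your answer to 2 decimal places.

45.33

R = 544/12 = 45.333333… ≈ 45.33 (to 2 d.p.).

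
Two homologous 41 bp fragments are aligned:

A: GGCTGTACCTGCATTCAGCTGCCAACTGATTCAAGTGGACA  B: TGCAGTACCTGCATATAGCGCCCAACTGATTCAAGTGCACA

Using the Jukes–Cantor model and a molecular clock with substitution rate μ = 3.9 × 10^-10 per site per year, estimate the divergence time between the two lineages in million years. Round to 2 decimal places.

The sequences differ at 7 of 41 sites (1, 4, 15, 16, 20, 21, 38), so p = 7/41 ≈ 0.170732.
d = −(3/4) ln(1 − 4p/3) = −0.75 ln(1 − 0.227643) = −0.75 ln(0.772357)
  = −0.75 × (-0.258308) = 0.193731 substitutions/site.
Under a molecular clock d = 2μt, so t = d/(2μ) = 0.193731 / (2 × 3.9 × 10^-10) = 248.37 million years.

248.37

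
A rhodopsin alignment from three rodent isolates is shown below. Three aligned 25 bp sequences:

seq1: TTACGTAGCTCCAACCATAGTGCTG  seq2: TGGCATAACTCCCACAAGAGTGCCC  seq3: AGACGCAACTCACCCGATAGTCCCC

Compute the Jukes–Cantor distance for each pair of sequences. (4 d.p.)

seq1–seq2: 9/25 sites differ → p = 0.36, d = −0.75 ln(1 − 0.48) = 0.490445 ≈ 0.4904.
seq1–seq3: 11/25 sites differ → p = 0.44, d = −0.75 ln(1 − 0.586667) = 0.662626 ≈ 0.6626.
seq2–seq3: 9/25 sites differ → p = 0.36, d = −0.75 ln(1 − 0.48) = 0.490445 ≈ 0.4904.

d(seq1,seq2) = 0.4904, d(seq1,seq3) = 0.6626, d(seq2,seq3) = 0.4904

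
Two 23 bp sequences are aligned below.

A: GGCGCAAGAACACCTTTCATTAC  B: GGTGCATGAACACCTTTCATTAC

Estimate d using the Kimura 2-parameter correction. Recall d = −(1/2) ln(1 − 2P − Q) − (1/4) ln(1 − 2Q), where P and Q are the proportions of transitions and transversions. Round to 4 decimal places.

Of 23 sites, 1 differences are transitions and 1 are transversions, so P = 1/23 ≈ 0.043478 and Q = 1/23 ≈ 0.043478.
Under the Kimura two-parameter model, d = −½ ln(1 − 2P − Q) − ¼ ln(1 − 2Q).
1 − 2P − Q = 0.869566, giving −½ ln(0.869566) = 0.069881.
1 − 2Q = 0.913044, giving −¼ ln(0.913044) = 0.022743.
d = 0.069881 + 0.022743 = 0.092624.

0.0926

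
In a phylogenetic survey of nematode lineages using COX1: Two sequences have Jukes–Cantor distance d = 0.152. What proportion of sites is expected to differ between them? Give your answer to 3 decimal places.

0.138

p = (3/4)(1 − e^(−4d/3)) = 0.75 × (1 − e^(-0.202667)) = 0.75 × (1 − 0.816550) = 0.137588.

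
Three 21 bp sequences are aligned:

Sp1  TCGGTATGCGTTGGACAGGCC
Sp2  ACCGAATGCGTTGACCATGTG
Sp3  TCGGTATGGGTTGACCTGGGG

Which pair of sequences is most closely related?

Sp1–Sp2: 8/21 differ, p = 0.381, d = 0.532.
Sp1–Sp3: 6/21 differ, p = 0.286, d = 0.360.
Sp2–Sp3: 7/21 differ, p = 0.333, d = 0.441.
The smallest distance is between Sp1 and Sp3.

Sp1 and Sp3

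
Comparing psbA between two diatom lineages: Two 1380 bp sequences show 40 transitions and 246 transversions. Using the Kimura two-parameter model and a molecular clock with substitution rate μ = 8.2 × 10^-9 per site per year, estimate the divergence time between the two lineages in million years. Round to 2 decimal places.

P = 40/1380 ≈ 0.028986 and Q = 246/1380 ≈ 0.178261.
Under the Kimura two-parameter model, d = −½ ln(1 − 2P − Q) − ¼ ln(1 − 2Q).
1 − 2P − Q = 0.763767, giving −½ ln(0.763767) = 0.134746.
1 − 2Q = 0.643478, giving −¼ ln(0.643478) = 0.110217.
d = 0.134746 + 0.110217 = 0.244963.
Under a molecular clock d = 2μt, so t = d/(2μ) = 0.244963 / (2 × 8.2 × 10^-9) = 14.94 million years.

14.94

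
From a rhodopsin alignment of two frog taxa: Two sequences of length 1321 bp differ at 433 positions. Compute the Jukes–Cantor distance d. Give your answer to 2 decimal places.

p = 433/1321 ≈ 0.327782.
d = −(3/4) ln(1 − 4p/3) = −0.75 ln(1 − 0.437043) = −0.75 ln(0.562957)
  = −0.75 × (-0.574552) = 0.430914 substitutions/site.

0.43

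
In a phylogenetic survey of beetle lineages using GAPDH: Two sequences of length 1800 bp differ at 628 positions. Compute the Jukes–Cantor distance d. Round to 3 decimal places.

0.469

p = 628/1800 ≈ 0.348889.
d = −(3/4) ln(1 − 4p/3) = −0.75 ln(1 − 0.465185) = −0.75 ln(0.534815)
  = −0.75 × (-0.625834) = 0.469376 substitutions/site.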